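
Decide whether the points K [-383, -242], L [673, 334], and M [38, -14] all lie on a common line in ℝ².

No

KL = (1056, 576), KM = (421, 228).
det[KL; KM] = (1056)(228) − (576)(421) = -1728.
The determinant is nonzero, so they are not collinear.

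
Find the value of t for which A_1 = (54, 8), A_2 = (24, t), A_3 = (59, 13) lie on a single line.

The three points are collinear iff det[A_1A_2; A_1A_3] = 0.
This determinant is linear in t: (-5)t + (-110) = 0, so t = -22.

-22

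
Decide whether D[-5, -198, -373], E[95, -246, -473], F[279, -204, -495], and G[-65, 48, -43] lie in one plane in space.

A normal to the plane through D, E, F is n = DE × DF = (5256, -16200, 13032).
The plane has equation n·P = -1679616. For G: n·G = -1679616.
Equal, so G lies in the plane and all four are coplanar.

Yes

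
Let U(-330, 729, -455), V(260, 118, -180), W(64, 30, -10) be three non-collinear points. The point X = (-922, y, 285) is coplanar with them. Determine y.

The plane through U, V, W has equation −79670x − 154200y − 171676z = -8008120.
Substituting X: (-154200)y + (24528080) = -8008120, so y = 211.

211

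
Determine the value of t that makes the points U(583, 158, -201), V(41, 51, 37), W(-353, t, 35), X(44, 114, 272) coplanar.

-73

Normal to plane UVX: n = (-40139, 128084, -33825); plane equation n·P = 3635060.
Requiring n·W = 3635060: (128084)t + (12985192) = 3635060.
So t = -73.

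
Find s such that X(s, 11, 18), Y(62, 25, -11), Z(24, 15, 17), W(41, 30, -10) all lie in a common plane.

36

The points are coplanar iff XY · (XZ × XW) = 0.
Expanding, this is linear in s: (150)s + (-5400) = 0.
So s = 36.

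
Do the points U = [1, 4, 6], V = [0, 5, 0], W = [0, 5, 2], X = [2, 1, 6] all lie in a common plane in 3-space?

No

With U as base: UV = (-1, 1, -6), UW = (-1, 1, -4), UX = (1, -3, 0).
UW × UX = (-12, -4, 2).
UV · (UW × UX) = -4.
Since -4 ≠ 0, the four points are not coplanar.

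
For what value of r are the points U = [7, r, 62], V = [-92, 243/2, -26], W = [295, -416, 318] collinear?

-16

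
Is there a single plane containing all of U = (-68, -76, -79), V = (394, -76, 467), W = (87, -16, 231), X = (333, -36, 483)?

The four points are coplanar iff the 3×3 determinant with rows UV, UW, UX is zero.
Rows: (462, 0, 546), (155, 60, 310), (401, 40, 562).
Expanding along the first row: (462)(21320) − (0)(-37200) + (546)(-17860) = 98280.
Nonzero ⇒ not coplanar.

No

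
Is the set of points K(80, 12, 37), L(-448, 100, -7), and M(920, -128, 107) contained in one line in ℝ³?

Yes

KL = (-528, 88, -44), KM = (840, -140, 70).
KL × KM = (0, 0, 0).
The cross product vanishes, so the three points are collinear.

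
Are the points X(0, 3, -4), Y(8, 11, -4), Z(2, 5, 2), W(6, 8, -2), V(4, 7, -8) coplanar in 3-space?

No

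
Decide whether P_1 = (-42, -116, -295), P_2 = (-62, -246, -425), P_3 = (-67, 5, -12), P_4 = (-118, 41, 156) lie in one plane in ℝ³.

With P_1 as base: P_1P_2 = (-20, -130, -130), P_1P_3 = (-25, 121, 283), P_1P_4 = (-76, 157, 451).
P_1P_3 × P_1P_4 = (10140, -10233, 5271).
P_1P_2 · (P_1P_3 × P_1P_4) = 442260.
Since 442260 ≠ 0, the four points are not coplanar.

No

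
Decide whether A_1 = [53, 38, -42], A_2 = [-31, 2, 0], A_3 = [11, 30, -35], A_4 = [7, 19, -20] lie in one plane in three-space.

The four points are coplanar iff the 3×3 determinant with rows A_1A_2, A_1A_3, A_1A_4 is zero.
Rows: (-84, -36, 42), (-42, -8, 7), (-46, -19, 22).
Expanding along the first row: (-84)(-43) − (-36)(-602) + (42)(430) = 0.
Zero determinant ⇒ coplanar.

Yes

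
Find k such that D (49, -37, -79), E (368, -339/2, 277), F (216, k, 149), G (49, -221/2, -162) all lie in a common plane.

-139/2

Normal to plane DEG: n = (74327/2, 26477, -46893/2); plane equation n·P = 2693636.
Requiring n·F = 2693636: (26477)k + (9067575/2) = 2693636.
So k = -139/2.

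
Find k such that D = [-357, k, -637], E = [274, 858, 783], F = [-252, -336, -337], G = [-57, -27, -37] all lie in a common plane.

-663

The points are coplanar iff DE · (DF × DG) = 0.
Expanding, this is linear in k: (60600)k + (40177800) = 0.
So k = -663.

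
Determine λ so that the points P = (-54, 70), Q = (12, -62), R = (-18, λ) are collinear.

-2

The three points are collinear iff det[PQ; PR] = 0.
This determinant is linear in λ: (66)λ + (132) = 0, so λ = -2.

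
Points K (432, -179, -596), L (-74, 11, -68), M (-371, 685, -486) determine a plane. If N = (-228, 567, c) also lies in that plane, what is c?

-552

Coplanarity requires KL · (KM × KN) = 0.
KL = (-506, 190, 528), KM = (-803, 864, 110); the triple product is linear in c with coefficient -284614 and constant term -157106928.
Setting it to zero: c = -552.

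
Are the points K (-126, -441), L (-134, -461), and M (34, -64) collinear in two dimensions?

KL = (-8, -20), KM = (160, 377).
Twice the signed area of △KLM is (-8)(377) − (-20)(160) = 184.
The area is nonzero, so the three points are not collinear.

No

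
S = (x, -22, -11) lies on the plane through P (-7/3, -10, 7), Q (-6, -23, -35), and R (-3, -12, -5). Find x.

The plane through P, Q, R has equation 72x − 16y − (4/3)z = -52/3.
Substituting S: (72)x + (1100/3) = -52/3, so x = -16/3.

-16/3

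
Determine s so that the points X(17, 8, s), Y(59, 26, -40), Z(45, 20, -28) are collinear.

Direction YZ = (-14, -6, 12). From the x-coordinate of X, the parameter along the line is τ = (17 − 59)/(-14) = 3.
Then s = (-40) + 3·(12) = -4.

-4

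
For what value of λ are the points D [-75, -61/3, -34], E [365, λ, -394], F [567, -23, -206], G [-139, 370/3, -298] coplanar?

304/3

Normal to plane DFG: n = (76244/3, 180496, 276190/3); plane equation n·P = -26119016/3.
Requiring n·E = -26119016/3: (180496)λ + (-26996600) = -26119016/3.
So λ = 304/3.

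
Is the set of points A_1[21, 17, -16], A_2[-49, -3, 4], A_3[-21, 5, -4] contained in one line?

Yes

A_1A_2 = (-70, -20, 20), A_1A_3 = (-42, -12, 12).
A_1A_2 × A_1A_3 = (0, 0, 0).
The cross product vanishes, so the three points are collinear.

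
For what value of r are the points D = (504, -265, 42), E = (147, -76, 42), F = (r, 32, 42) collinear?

-57

Collinearity requires DE × DF = 0; each component is linear in r.
The z-component gives (-189)r + (-10773) = 0, so r = -57.
The remaining components then also vanish.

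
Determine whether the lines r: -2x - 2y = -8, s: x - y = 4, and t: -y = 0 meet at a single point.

Yes

Lines aᵢx + bᵢy = cᵢ with pairwise distinct directions are concurrent exactly when det[aᵢ bᵢ cᵢ] = 0.
Here the determinant is 0.
It vanishes, so the lines are concurrent at (4, 0).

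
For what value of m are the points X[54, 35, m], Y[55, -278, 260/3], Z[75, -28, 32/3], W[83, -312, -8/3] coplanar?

Coplanarity ⇔ det[XY; XZ; XW] = 0.
Expanding, this is linear in m: (7680)m + (-583680) = 0.
So m = 76.

76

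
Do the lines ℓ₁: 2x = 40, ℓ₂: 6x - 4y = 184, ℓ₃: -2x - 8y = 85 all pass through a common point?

No

Intersecting ℓ₁ and ℓ₂: solving the 2×2 system gives (x, y) = (20, -16).
Substitute into ℓ₃: (-2)(20) + (-8)(-16) = 88.
But ℓ₃ requires 85 ≠ 88, so the three lines have no common point.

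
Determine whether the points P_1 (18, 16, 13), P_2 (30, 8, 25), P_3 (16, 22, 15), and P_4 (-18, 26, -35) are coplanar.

With P_1 as base: P_1P_2 = (12, -8, 12), P_1P_3 = (-2, 6, 2), P_1P_4 = (-36, 10, -48).
P_1P_3 × P_1P_4 = (-308, -168, 196).
P_1P_2 · (P_1P_3 × P_1P_4) = 0.
The scalar triple product vanishes, so the four points are coplanar.

Yes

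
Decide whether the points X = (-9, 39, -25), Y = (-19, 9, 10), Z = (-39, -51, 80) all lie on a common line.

Yes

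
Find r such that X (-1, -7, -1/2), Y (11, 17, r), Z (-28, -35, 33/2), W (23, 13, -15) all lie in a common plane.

-19/2

The points are coplanar iff XY · (XZ × XW) = 0.
Expanding, this is linear in r: (132)r + (1254) = 0.
So r = -19/2.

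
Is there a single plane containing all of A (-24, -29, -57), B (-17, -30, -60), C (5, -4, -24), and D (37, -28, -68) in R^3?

Yes

A normal to the plane through A, B, C is n = AB × AC = (42, -318, 204).
The plane has equation n·P = -3414. For D: n·D = -3414.
Equal, so D lies in the plane and all four are coplanar.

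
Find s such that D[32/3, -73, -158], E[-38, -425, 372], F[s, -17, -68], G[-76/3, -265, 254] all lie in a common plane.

Normal to plane DEG: n = (-43264, 2912/3, -3328); plane equation n·P = -19552/3.
Requiring n·F = -19552/3: (-43264)s + (629408/3) = -19552/3.
So s = 5.

5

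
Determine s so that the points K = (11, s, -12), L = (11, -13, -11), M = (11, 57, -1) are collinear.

Collinearity requires KL × KM = 0; each component is linear in s.
The x-component gives (-10)s + (-200) = 0, so s = -20.
The remaining components then also vanish.

-20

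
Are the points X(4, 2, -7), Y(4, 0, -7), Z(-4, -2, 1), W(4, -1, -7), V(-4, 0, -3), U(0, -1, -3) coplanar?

No

The plane through X, Y, Z has normal n = XY × XZ = (-16, 0, -16) and equation n·P = 48.
Checking the remaining points: n·W = 48, n·V = 112, n·U = 48.
Since n·V = 112 ≠ 48, V is off the plane and the points are not all coplanar.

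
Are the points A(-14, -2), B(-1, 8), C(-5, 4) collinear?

AB = (13, 10), AC = (9, 6).
det[AB; AC] = (13)(6) − (10)(9) = -12.
The determinant is nonzero, so they are not collinear.

No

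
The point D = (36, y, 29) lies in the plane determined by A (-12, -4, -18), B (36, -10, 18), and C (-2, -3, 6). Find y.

The plane through A, B, C has equation −180x − 792y + 108z = 3384.
Substituting D: (-792)y + (-3348) = 3384, so y = -17/2.

-17/2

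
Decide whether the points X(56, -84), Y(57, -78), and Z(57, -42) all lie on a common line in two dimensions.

No

XY = (1, 6), XZ = (1, 42).
If collinear, XZ would be a scalar multiple of XY. But (1)·(42) ≠ (6)·(1) (difference 36), so they are not parallel; the points are not collinear.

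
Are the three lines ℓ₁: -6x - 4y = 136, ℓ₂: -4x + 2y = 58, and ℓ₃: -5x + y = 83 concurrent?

The three lines meet at one point iff the augmented coefficient matrix [aᵢ bᵢ cᵢ] has rank < 3, i.e. its determinant vanishes.
Here the determinant is 0.
It vanishes, so the lines are concurrent at (-18, -7).

Yes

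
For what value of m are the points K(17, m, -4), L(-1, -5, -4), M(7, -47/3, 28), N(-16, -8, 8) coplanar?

-6

Coplanarity ⇔ det[KL; KM; KN] = 0.
Expanding, this is linear in m: (576)m + (3456) = 0.
So m = -6.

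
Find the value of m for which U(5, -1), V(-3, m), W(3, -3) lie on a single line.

-9

Collinearity: (V − U) must be parallel to (W − U) = (-2, -2).
Cross-multiplying the components: (m − (-1))·(-2) = (-8)·(-2).
Solving gives m = -9.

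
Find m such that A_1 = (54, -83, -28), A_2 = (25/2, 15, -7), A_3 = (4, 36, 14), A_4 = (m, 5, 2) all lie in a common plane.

17

Normal to plane A_1A_2A_3: n = (1617, 693, -77/2); plane equation n·P = 30877.
Requiring n·A_4 = 30877: (1617)m + (3388) = 30877.
So m = 17.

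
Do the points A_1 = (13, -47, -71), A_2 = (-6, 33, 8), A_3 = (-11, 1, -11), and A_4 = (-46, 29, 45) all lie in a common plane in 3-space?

Yes

A normal to the plane through A_1, A_2, A_3 is n = A_1A_2 × A_1A_3 = (1008, -756, 1008).
The plane has equation n·P = -22932. For A_4: n·A_4 = -22932.
Equal, so A_4 lies in the plane and all four are coplanar.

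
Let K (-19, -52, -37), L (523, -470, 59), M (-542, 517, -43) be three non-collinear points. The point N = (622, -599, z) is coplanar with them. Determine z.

49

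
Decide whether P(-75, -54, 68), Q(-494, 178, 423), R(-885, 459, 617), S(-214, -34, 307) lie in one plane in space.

Yes

With P as base: PQ = (-419, 232, 355), PR = (-810, 513, 549), PS = (-139, 20, 239).
PR × PS = (111627, 117279, 55107).
PQ · (PR × PS) = 0.
The scalar triple product vanishes, so the four points are coplanar.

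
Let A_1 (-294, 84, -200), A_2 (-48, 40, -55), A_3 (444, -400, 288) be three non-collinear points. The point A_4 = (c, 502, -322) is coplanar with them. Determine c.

Coplanarity requires A_1A_2 · (A_1A_3 × A_1A_4) = 0.
A_1A_2 = (246, -44, 145), A_1A_3 = (738, -484, 488); the triple product is linear in c with coefficient 48708 and constant term 19434492.
Setting it to zero: c = -399.

-399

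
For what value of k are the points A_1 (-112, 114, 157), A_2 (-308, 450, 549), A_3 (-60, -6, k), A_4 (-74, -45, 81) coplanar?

53

Normal to plane A_1A_2A_4: n = (36792, 0, 18396); plane equation n·P = -1232532.
Requiring n·A_3 = -1232532: (18396)k + (-2207520) = -1232532.
So k = 53.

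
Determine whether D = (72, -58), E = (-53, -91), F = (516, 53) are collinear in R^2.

No

DE = (-125, -33), DF = (444, 111).
If collinear, DF would be a scalar multiple of DE. But (-125)·(111) ≠ (-33)·(444) (difference 777), so they are not parallel; the points are not collinear.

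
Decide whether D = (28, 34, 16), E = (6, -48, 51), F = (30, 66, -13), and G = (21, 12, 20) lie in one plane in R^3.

No

The four points are coplanar iff the 3×3 determinant with rows DE, DF, DG is zero.
Rows: (-22, -82, 35), (2, 32, -29), (-7, -22, 4).
Expanding along the first row: (-22)(-510) − (-82)(-195) + (35)(180) = 1530.
Nonzero ⇒ not coplanar.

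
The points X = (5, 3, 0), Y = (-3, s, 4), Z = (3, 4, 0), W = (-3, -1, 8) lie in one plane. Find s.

3

Normal to plane XZW: n = (8, 16, 16); plane equation n·P = 88.
Requiring n·Y = 88: (16)s + (40) = 88.
So s = 3.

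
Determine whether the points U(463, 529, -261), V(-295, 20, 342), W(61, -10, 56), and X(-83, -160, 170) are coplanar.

Yes

A normal to the plane through U, V, W is n = UV × UW = (163664, -2120, 203944).
The plane has equation n·P = 21425568. For X: n·X = 21425568.
Equal, so X lies in the plane and all four are coplanar.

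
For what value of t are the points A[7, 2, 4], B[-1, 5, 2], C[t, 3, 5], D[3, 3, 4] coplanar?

1

Normal to plane ABD: n = (2, 8, 4); plane equation n·P = 46.
Requiring n·C = 46: (2)t + (44) = 46.
So t = 1.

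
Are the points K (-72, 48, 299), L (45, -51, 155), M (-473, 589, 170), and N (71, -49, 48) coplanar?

No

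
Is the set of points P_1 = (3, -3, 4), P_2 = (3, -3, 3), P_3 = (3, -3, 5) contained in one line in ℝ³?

Yes

P_1P_2 = (0, 0, -1), P_1P_3 = (0, 0, 1).
Each component of P_1P_3 is -1 times the corresponding component of P_1P_2, so P_1P_3 = -1·P_1P_2 and the points are collinear.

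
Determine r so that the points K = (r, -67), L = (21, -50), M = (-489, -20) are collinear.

Collinearity: (K − L) must be parallel to (M − L) = (-510, 30).
Cross-multiplying the components: (r − 21)·(30) = (-17)·(-510).
Solving gives r = 310.

310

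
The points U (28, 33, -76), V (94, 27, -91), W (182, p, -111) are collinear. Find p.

19

Direction UV = (66, -6, -15). From the x-coordinate of W, the parameter along the line is τ = (182 − 28)/66 = 7/3.
Then p = 33 + 7/3·(-6) = 19.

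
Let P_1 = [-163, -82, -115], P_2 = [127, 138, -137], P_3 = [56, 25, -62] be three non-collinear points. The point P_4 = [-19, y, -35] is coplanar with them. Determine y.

Coplanarity requires P_1P_2 · (P_1P_3 × P_1P_4) = 0.
P_1P_2 = (290, 220, -22), P_1P_3 = (219, 107, 53); the triple product is linear in y with coefficient -20188 and constant term -1009400.
Setting it to zero: y = -50.

-50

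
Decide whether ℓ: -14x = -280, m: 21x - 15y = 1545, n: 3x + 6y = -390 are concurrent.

Yes

Intersecting ℓ and m: solving the 2×2 system gives (x, y) = (20, -75).
Substitute into n: (3)(20) + (6)(-75) = -390.
This equals -390, so (20, -75) lies on all three lines and they are concurrent.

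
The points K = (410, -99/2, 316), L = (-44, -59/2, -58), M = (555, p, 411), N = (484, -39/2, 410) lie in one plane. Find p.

-161/2

Normal to plane KLN: n = (13100, 15000, -15100); plane equation n·P = -143100.
Requiring n·M = -143100: (15000)p + (1064400) = -143100.
So p = -161/2.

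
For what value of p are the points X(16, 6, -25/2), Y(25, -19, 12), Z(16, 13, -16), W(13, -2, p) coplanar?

Coplanarity ⇔ det[XY; XZ; XW] = 0.
Expanding, this is linear in p: (63)p + (1575/2) = 0.
So p = -25/2.

-25/2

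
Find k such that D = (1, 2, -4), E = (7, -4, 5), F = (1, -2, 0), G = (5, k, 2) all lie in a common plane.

-2

Normal to plane DEF: n = (12, -24, -24); plane equation n·P = 60.
Requiring n·G = 60: (-24)k + (12) = 60.
So k = -2.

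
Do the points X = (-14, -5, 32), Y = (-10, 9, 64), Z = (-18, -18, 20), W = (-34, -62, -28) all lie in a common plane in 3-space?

No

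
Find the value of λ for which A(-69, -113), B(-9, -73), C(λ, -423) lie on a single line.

-534

The three points are collinear iff det[AB; AC] = 0.
This determinant is linear in λ: (-40)λ + (-21360) = 0, so λ = -534.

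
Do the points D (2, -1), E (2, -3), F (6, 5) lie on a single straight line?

No

DE = (0, -2), DF = (4, 6).
Twice the signed area of △DEF is (0)(6) − (-2)(4) = 8.
The area is nonzero, so the three points are not collinear.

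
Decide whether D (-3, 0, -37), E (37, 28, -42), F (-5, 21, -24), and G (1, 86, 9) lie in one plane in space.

The four points are coplanar iff the 3×3 determinant with rows DE, DF, DG is zero.
Rows: (40, 28, -5), (-2, 21, 13), (4, 86, 46).
Expanding along the first row: (40)(-152) − (28)(-144) + (-5)(-256) = -768.
Nonzero ⇒ not coplanar.

No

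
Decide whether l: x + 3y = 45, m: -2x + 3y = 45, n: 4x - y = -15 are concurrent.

Yes

Intersecting l and m: solving the 2×2 system gives (x, y) = (0, 15).
Substitute into n: (4)(0) + (-1)(15) = -15.
This equals -15, so (0, 15) lies on all three lines and they are concurrent.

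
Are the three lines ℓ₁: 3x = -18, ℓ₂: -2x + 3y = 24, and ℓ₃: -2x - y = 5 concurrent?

Lines aᵢx + bᵢy = cᵢ with pairwise distinct directions are concurrent exactly when det[aᵢ bᵢ cᵢ] = 0.
Here the determinant is -27.
Nonzero, so no common point exists.

No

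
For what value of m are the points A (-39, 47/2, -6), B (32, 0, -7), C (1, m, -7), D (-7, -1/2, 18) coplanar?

21/2

The points are coplanar iff AB · (AC × AD) = 0.
Expanding, this is linear in m: (1736)m + (-18228) = 0.
So m = 21/2.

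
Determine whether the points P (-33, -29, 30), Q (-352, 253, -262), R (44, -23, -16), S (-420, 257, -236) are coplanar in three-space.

The four points are coplanar iff the 3×3 determinant with rows PQ, PR, PS is zero.
Rows: (-319, 282, -292), (77, 6, -46), (-387, 286, -266).
Expanding along the first row: (-319)(11560) − (282)(-38284) + (-292)(24344) = 0.
Zero determinant ⇒ coplanar.

Yes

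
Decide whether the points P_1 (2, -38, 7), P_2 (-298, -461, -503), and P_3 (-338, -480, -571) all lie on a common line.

P_1P_2 = (-300, -423, -510), P_1P_3 = (-340, -442, -578).
Comparing components 2 and 3: (-423)(-578) − (-510)(-442) = 19074 ≠ 0, so P_1P_2 and P_1P_3 are not parallel and the points are not collinear.

No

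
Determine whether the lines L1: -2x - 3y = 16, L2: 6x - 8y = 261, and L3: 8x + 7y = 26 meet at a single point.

No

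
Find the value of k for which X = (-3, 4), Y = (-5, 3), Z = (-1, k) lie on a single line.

5

The three points are collinear iff det[XY; XZ] = 0.
This determinant is linear in k: (-2)k + (10) = 0, so k = 5.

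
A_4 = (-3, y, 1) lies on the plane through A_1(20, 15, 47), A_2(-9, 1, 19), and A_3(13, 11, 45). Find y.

A normal to the plane is n = A_1A_2 × A_1A_3 = (-84, 138, 18).
A_4 lies in the plane iff n · A_1A_4 = 0.
This gives (138)y + (-966) = 0, so y = 7.

7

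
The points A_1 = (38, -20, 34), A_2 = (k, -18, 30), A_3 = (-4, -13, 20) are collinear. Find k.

26

Collinearity requires A_1A_2 × A_1A_3 = 0; each component is linear in k.
The y-component gives (14)k + (-364) = 0, so k = 26.
The remaining components then also vanish.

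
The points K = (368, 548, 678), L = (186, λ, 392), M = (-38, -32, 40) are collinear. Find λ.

288

Direction KM = (-406, -580, -638). From the x-coordinate of L, the parameter along the line is τ = (186 − 368)/(-406) = 13/29.
Then λ = 548 + 13/29·(-580) = 288.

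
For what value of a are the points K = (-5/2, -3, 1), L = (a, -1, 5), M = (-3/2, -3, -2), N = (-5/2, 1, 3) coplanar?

-7/2

Normal to plane KMN: n = (12, -2, 4); plane equation n·P = -20.
Requiring n·L = -20: (12)a + (22) = -20.
So a = -7/2.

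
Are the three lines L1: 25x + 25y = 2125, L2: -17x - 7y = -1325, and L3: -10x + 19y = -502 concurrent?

Yes

Intersecting L1 and L2: solving the 2×2 system gives (x, y) = (73, 12).
Substitute into L3: (-10)(73) + (19)(12) = -502.
This equals -502, so (73, 12) lies on all three lines and they are concurrent.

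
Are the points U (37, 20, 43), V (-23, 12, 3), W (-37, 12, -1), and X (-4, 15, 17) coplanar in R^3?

With U as base: UV = (-60, -8, -40), UW = (-74, -8, -44), UX = (-41, -5, -26).
UW × UX = (-12, -120, 42).
UV · (UW × UX) = 0.
The scalar triple product vanishes, so the four points are coplanar.

Yes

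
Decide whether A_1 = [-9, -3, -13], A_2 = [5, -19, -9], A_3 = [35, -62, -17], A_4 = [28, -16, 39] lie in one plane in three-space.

No

The four points are coplanar iff the 3×3 determinant with rows A_1A_2, A_1A_3, A_1A_4 is zero.
Rows: (14, -16, 4), (44, -59, -4), (37, -13, 52).
Expanding along the first row: (14)(-3120) − (-16)(2436) + (4)(1611) = 1740.
Nonzero ⇒ not coplanar.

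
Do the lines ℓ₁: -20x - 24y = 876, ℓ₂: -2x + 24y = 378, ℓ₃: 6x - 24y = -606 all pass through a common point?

Yes

Intersecting ℓ₁ and ℓ₂: solving the 2×2 system gives (x, y) = (-57, 11).
Substitute into ℓ₃: (6)(-57) + (-24)(11) = -606.
This equals -606, so (-57, 11) lies on all three lines and they are concurrent.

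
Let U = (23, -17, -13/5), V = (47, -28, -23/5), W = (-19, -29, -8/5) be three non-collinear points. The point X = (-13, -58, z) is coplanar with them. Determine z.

-21/5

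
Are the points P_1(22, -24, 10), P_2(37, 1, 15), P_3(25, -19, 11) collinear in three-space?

Yes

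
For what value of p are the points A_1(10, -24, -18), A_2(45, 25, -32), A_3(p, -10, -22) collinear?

Collinearity requires A_1A_2 × A_1A_3 = 0; each component is linear in p.
The y-component gives (-14)p + (280) = 0, so p = 20.
The remaining components then also vanish.

20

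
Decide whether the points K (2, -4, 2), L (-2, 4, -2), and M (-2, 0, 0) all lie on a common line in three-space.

KL = (-4, 8, -4), KM = (-4, 4, -2).
KL × KM = (0, 8, 16).
The cross product is nonzero, so the points do not lie on one line.

No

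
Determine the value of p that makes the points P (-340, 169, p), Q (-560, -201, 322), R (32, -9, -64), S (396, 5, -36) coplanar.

-583

The points are coplanar iff PQ · (PR × PS) = 0.
Expanding, this is linear in p: (61600)p + (35912800) = 0.
So p = -583.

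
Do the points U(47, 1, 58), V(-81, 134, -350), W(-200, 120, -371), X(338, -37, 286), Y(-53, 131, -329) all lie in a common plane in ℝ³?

The plane through U, V, W has normal n = UV × UW = (-8505, 45864, 17619) and equation n·P = 668031.
Checking the remaining points: n·X = 467376, n·Y = 662298.
Since n·X = 467376 ≠ 668031, X is off the plane and the points are not all coplanar.

No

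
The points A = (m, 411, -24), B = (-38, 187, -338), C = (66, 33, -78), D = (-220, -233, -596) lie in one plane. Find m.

144

Coplanarity ⇔ det[AB; AC; AD] = 0.
Expanding, this is linear in m: (-148932)m + (21446208) = 0.
So m = 144.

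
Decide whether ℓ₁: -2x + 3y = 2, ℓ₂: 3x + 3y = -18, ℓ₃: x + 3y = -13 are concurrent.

Intersecting ℓ₁ and ℓ₂: solving the 2×2 system gives (x, y) = (-4, -2).
Substitute into ℓ₃: (1)(-4) + (3)(-2) = -10.
But ℓ₃ requires -13 ≠ -10, so the three lines have no common point.

No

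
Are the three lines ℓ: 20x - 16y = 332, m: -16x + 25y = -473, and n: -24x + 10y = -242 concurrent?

Intersecting ℓ and m: solving the 2×2 system gives (x, y) = (3, -17).
Substitute into n: (-24)(3) + (10)(-17) = -242.
This equals -242, so (3, -17) lies on all three lines and they are concurrent.

Yes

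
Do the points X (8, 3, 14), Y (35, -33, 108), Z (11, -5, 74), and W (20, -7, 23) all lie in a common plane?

No

With X as base: XY = (27, -36, 94), XZ = (3, -8, 60), XW = (12, -10, 9).
XZ × XW = (528, 693, 66).
XY · (XZ × XW) = -4488.
Since -4488 ≠ 0, the four points are not coplanar.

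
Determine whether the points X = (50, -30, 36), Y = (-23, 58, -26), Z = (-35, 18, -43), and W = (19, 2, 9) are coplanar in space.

Yes

A normal to the plane through X, Y, Z is n = XY × XZ = (-3976, -497, 3976).
The plane has equation n·P = -40754. For W: n·W = -40754.
Equal, so W lies in the plane and all four are coplanar.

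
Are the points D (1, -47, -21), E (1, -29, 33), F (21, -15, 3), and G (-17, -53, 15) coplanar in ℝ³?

No

With D as base: DE = (0, 18, 54), DF = (20, 32, 24), DG = (-18, -6, 36).
DF × DG = (1296, -1152, 456).
DE · (DF × DG) = 3888.
Since 3888 ≠ 0, the four points are not coplanar.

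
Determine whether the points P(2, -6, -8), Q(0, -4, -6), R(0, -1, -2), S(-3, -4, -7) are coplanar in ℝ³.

A normal to the plane through P, Q, R is n = PQ × PR = (2, 8, -6).
The plane has equation n·X = 4. For S: n·S = 4.
Equal, so S lies in the plane and all four are coplanar.

Yes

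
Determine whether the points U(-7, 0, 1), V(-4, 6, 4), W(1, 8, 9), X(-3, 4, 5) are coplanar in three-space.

Yes

With U as base: UV = (3, 6, 3), UW = (8, 8, 8), UX = (4, 4, 4).
UW × UX = (0, 0, 0).
UV · (UW × UX) = 0.
The scalar triple product vanishes, so the four points are coplanar.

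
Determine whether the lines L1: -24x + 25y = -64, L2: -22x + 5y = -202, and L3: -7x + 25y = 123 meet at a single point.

Yes

Lines aᵢx + bᵢy = cᵢ with pairwise distinct directions are concurrent exactly when det[aᵢ bᵢ cᵢ] = 0.
Here the determinant is 0.
It vanishes, so the lines are concurrent at (11, 8).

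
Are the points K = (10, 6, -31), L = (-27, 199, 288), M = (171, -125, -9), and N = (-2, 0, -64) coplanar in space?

Yes

The four points are coplanar iff the 3×3 determinant with rows KL, KM, KN is zero.
Rows: (-37, 193, 319), (161, -131, 22), (-12, -6, -33).
Expanding along the first row: (-37)(4455) − (193)(-5049) + (319)(-2538) = 0.
Zero determinant ⇒ coplanar.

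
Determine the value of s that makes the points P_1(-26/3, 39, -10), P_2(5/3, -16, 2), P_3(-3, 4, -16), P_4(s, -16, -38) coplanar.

The points are coplanar iff P_1P_2 · (P_1P_3 × P_1P_4) = 0.
Expanding, this is linear in s: (750)s + (750) = 0.
So s = -1.

-1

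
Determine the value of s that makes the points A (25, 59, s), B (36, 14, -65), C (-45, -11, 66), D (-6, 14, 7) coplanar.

Coplanarity ⇔ det[AB; AC; AD] = 0.
Expanding, this is linear in s: (1050)s + (33600) = 0.
So s = -32.

-32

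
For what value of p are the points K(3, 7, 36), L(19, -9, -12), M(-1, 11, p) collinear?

48

Collinearity requires KL × KM = 0; each component is linear in p.
The x-component gives (-16)p + (768) = 0, so p = 48.
The remaining components then also vanish.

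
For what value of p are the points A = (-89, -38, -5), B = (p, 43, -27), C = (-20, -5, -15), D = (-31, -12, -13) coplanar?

4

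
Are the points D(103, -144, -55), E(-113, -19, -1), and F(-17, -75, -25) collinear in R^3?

No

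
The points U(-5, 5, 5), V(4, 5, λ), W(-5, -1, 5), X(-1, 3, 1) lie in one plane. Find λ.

The points are coplanar iff UV · (UW × UX) = 0.
Expanding, this is linear in λ: (24)λ + (96) = 0.
So λ = -4.

-4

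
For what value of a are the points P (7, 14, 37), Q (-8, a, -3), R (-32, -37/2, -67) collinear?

3/2

Direction PR = (-39, -65/2, -104). From the x-coordinate of Q, the parameter along the line is τ = (-8 − 7)/(-39) = 5/13.
Then a = 14 + 5/13·(-65/2) = 3/2.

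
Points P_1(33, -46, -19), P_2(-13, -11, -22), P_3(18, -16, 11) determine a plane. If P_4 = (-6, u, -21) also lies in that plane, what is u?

Coplanarity requires P_1P_2 · (P_1P_3 × P_1P_4) = 0.
P_1P_2 = (-46, 35, -3), P_1P_3 = (-15, 30, 30); the triple product is linear in u with coefficient 1425 and constant term 22800.
Setting it to zero: u = -16.

-16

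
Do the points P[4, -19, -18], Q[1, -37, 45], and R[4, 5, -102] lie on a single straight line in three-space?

No

PQ = (-3, -18, 63), PR = (0, 24, -84).
PQ × PR = (0, -252, -72).
The cross product is nonzero, so the points do not lie on one line.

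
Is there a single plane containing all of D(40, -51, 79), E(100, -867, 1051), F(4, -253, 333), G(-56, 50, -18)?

Yes

A normal to the plane through D, E, F is n = DE × DF = (-10920, -50232, -41496).
The plane has equation n·P = -1153152. For G: n·G = -1153152.
Equal, so G lies in the plane and all four are coplanar.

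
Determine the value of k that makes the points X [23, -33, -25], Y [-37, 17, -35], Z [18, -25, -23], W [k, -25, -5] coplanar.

41

Coplanarity ⇔ det[XY; XZ; XW] = 0.
Expanding, this is linear in k: (180)k + (-7380) = 0.
So k = 41.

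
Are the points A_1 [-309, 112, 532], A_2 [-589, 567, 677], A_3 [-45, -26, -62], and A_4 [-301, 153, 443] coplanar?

Yes

The four points are coplanar iff the 3×3 determinant with rows A_1A_2, A_1A_3, A_1A_4 is zero.
Rows: (-280, 455, 145), (264, -138, -594), (8, 41, -89).
Expanding along the first row: (-280)(36636) − (455)(-18744) + (145)(11928) = 0.
Zero determinant ⇒ coplanar.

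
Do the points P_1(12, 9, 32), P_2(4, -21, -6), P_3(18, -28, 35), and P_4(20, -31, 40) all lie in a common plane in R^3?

Yes

With P_1 as base: P_1P_2 = (-8, -30, -38), P_1P_3 = (6, -37, 3), P_1P_4 = (8, -40, 8).
P_1P_3 × P_1P_4 = (-176, -24, 56).
P_1P_2 · (P_1P_3 × P_1P_4) = 0.
The scalar triple product vanishes, so the four points are coplanar.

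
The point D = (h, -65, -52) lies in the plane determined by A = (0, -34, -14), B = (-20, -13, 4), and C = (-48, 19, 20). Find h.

32

A normal to the plane is n = AB × AC = (-240, -184, -52).
D lies in the plane iff n · AD = 0.
This gives (-240)h + (7680) = 0, so h = 32.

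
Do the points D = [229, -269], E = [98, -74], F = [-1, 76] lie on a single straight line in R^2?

No

DE = (-131, 195), DF = (-230, 345).
det[DE; DF] = (-131)(345) − (195)(-230) = -345.
The determinant is nonzero, so they are not collinear.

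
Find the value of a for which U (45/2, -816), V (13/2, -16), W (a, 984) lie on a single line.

Collinearity: (W − U) must be parallel to (V − U) = (-16, 800).
Cross-multiplying the components: (a − 45/2)·(800) = (1800)·(-16).
Solving gives a = -27/2.

-27/2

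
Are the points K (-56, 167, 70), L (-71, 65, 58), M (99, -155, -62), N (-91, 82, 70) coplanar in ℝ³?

A normal to the plane through K, L, M is n = KL × KM = (9600, -3840, 20640).
The plane has equation n·P = 265920. For N: n·N = 256320.
256320 ≠ 265920, so N is off the plane.

No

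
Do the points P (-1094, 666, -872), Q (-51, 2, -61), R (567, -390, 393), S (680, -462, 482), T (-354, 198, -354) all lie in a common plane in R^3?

The plane through P, Q, R has normal n = PQ × PR = (16456, 27676, 1496) and equation n·X = -875160.
Checking the remaining points: n·S = -875160, n·T = -875160.
All equal -875160, so all 5 points lie in one plane.

Yes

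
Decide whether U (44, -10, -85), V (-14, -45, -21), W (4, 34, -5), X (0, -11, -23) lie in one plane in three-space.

Yes

The four points are coplanar iff the 3×3 determinant with rows UV, UW, UX is zero.
Rows: (-58, -35, 64), (-40, 44, 80), (-44, -1, 62).
Expanding along the first row: (-58)(2808) − (-35)(1040) + (64)(1976) = 0.
Zero determinant ⇒ coplanar.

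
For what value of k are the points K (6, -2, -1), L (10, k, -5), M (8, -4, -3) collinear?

-6

Direction KM = (2, -2, -2). From the x-coordinate of L, the parameter along the line is τ = (10 − 6)/2 = 2.
Then k = (-2) + 2·(-2) = -6.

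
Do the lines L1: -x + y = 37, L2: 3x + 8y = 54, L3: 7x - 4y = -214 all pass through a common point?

Yes

Intersecting L1 and L2: solving the 2×2 system gives (x, y) = (-22, 15).
Substitute into L3: (7)(-22) + (-4)(15) = -214.
This equals -214, so (-22, 15) lies on all three lines and they are concurrent.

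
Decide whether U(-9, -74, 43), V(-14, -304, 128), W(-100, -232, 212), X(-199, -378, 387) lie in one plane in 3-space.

Yes

The four points are coplanar iff the 3×3 determinant with rows UV, UW, UX is zero.
Rows: (-5, -230, 85), (-91, -158, 169), (-190, -304, 344).
Expanding along the first row: (-5)(-2976) − (-230)(806) + (85)(-2356) = 0.
Zero determinant ⇒ coplanar.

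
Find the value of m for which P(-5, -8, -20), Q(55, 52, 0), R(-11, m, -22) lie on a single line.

Direction PQ = (60, 60, 20). From the x-coordinate of R, the parameter along the line is τ = (-11 − (-5))/60 = -1/10.
Then m = (-8) + (-1/10)·(60) = -14.

-14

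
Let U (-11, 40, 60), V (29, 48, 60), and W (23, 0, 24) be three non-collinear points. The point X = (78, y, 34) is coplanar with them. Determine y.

The plane through U, V, W has equation −288x + 1440y − 1872z = -51552.
Substituting X: (1440)y + (-86112) = -51552, so y = 24.

24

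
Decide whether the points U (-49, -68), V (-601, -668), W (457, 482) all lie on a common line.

UV = (-552, -600), UW = (506, 550).
Twice the signed area of △UVW is (-552)(550) − (-600)(506) = 0.
The triangle is degenerate (zero area), so the points are collinear.

Yes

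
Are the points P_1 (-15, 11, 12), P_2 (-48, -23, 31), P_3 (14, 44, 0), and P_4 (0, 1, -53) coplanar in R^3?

With P_1 as base: P_1P_2 = (-33, -34, 19), P_1P_3 = (29, 33, -12), P_1P_4 = (15, -10, -65).
P_1P_3 × P_1P_4 = (-2265, 1705, -785).
P_1P_2 · (P_1P_3 × P_1P_4) = 1860.
Since 1860 ≠ 0, the four points are not coplanar.

No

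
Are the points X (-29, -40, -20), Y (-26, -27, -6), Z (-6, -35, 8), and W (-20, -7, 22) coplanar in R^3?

With X as base: XY = (3, 13, 14), XZ = (23, 5, 28), XW = (9, 33, 42).
XZ × XW = (-714, -714, 714).
XY · (XZ × XW) = -1428.
Since -1428 ≠ 0, the four points are not coplanar.

No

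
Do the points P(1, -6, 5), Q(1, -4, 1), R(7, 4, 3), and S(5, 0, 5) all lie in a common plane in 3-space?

Yes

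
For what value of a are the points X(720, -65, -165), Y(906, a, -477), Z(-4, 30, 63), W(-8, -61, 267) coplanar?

Normal to plane XZW: n = (40128, 146784, 66264); plane equation n·P = 8417640.
Requiring n·Y = 8417640: (146784)a + (4748040) = 8417640.
So a = 25.

25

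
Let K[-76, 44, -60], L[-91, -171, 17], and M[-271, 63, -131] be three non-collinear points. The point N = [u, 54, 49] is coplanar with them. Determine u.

269

Coplanarity requires KL · (KM × KN) = 0.
KL = (-15, -215, 77), KM = (-195, 19, -71); the triple product is linear in u with coefficient 13802 and constant term -3712738.
Setting it to zero: u = 269.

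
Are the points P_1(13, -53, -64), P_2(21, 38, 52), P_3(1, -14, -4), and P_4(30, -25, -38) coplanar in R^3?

Yes

With P_1 as base: P_1P_2 = (8, 91, 116), P_1P_3 = (-12, 39, 60), P_1P_4 = (17, 28, 26).
P_1P_3 × P_1P_4 = (-666, 1332, -999).
P_1P_2 · (P_1P_3 × P_1P_4) = 0.
The scalar triple product vanishes, so the four points are coplanar.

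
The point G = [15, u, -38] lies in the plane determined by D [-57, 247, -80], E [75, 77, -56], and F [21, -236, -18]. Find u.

-77

A normal to the plane is n = DE × DF = (1052, -6312, -50496).
G lies in the plane iff n · DG = 0.
This gives (-6312)u + (-486024) = 0, so u = -77.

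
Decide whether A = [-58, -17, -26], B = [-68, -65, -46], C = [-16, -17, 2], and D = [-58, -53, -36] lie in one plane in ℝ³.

Yes

The four points are coplanar iff the 3×3 determinant with rows AB, AC, AD is zero.
Rows: (-10, -48, -20), (42, 0, 28), (0, -36, -10).
Expanding along the first row: (-10)(1008) − (-48)(-420) + (-20)(-1512) = 0.
Zero determinant ⇒ coplanar.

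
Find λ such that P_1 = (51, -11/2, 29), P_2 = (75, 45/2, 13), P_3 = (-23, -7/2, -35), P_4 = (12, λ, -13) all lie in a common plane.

2

Normal to plane P_1P_2P_3: n = (-1760, 2720, 2120); plane equation n·P = -43240.
Requiring n·P_4 = -43240: (2720)λ + (-48680) = -43240.
So λ = 2.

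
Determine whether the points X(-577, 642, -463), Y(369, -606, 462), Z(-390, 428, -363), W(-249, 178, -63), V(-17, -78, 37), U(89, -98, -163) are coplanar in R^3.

Yes

The plane through X, Y, Z has normal n = XY × XZ = (73150, 78375, 30932) and equation n·P = -6212316.
Checking the remaining points: n·W = -6212316, n·V = -6212316, n·U = -6212316.
All equal -6212316, so all 6 points lie in one plane.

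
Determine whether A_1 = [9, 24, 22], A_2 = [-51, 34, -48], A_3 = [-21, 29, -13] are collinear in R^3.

Yes

A_1A_2 = (-60, 10, -70), A_1A_3 = (-30, 5, -35).
A_1A_2 × A_1A_3 = (0, 0, 0).
The cross product vanishes, so the three points are collinear.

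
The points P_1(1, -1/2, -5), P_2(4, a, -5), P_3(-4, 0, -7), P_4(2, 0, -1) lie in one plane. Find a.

-1

Normal to plane P_1P_3P_4: n = (3, 18, -3); plane equation n·P = 9.
Requiring n·P_2 = 9: (18)a + (27) = 9.
So a = -1.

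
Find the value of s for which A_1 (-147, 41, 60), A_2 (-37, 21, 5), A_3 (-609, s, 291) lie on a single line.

125

Direction A_1A_2 = (110, -20, -55). From the x-coordinate of A_3, the parameter along the line is τ = (-609 − (-147))/110 = -21/5.
Then s = 41 + (-21/5)·(-20) = 125.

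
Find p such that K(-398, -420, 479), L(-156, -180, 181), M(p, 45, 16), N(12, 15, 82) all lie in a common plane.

48

The points are coplanar iff KL · (KM × KN) = 0.
Expanding, this is linear in p: (-34350)p + (1648800) = 0.
So p = 48.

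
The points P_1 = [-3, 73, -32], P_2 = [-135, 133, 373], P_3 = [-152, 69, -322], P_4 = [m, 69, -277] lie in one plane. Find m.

-125

Normal to plane P_1P_2P_3: n = (-15780, -98625, 9468); plane equation n·P = -7455261.
Requiring n·P_4 = -7455261: (-15780)m + (-9427761) = -7455261.
So m = -125.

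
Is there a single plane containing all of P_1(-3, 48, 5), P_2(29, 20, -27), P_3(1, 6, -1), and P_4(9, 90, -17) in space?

The four points are coplanar iff the 3×3 determinant with rows P_1P_2, P_1P_3, P_1P_4 is zero.
Rows: (32, -28, -32), (4, -42, -6), (12, 42, -22).
Expanding along the first row: (32)(1176) − (-28)(-16) + (-32)(672) = 15680.
Nonzero ⇒ not coplanar.

No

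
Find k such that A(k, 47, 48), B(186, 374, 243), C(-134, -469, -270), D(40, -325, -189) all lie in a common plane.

The points are coplanar iff AB · (AC × AD) = 0.
Expanding, this is linear in k: (-5589)k + (-55890) = 0.
So k = -10.

-10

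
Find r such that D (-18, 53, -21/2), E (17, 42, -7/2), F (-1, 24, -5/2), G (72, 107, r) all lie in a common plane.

-17/2

Normal to plane DEF: n = (115, -161, -828); plane equation n·P = -1909.
Requiring n·G = -1909: (-828)r + (-8947) = -1909.
So r = -17/2.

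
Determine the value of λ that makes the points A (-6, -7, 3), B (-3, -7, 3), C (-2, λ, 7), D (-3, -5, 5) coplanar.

-3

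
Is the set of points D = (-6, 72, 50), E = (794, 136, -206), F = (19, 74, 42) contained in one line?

Yes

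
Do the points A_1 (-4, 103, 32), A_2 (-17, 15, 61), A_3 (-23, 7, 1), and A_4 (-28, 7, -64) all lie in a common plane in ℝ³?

Yes

With A_1 as base: A_1A_2 = (-13, -88, 29), A_1A_3 = (-19, -96, -31), A_1A_4 = (-24, -96, -96).
A_1A_3 × A_1A_4 = (6240, -1080, -480).
A_1A_2 · (A_1A_3 × A_1A_4) = 0.
The scalar triple product vanishes, so the four points are coplanar.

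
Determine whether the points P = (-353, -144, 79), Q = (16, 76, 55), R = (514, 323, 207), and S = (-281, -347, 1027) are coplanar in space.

A normal to the plane through P, Q, R is n = PQ × PR = (39368, -68040, -18417).
The plane has equation n·X = -5554087. For S: n·S = -6366787.
-6366787 ≠ -5554087, so S is off the plane.

No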